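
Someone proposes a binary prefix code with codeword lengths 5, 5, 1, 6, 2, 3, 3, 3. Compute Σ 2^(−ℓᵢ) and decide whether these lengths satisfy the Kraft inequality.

1.203125; no

With common denominator 2^6 = 64: Σ 2^(−ℓᵢ) = 2/64 + 2/64 + 32/64 + 1/64 + 16/64 + 8/64 + 8/64 + 8/64 = 77/64 = 1.203125.
Kraft's inequality requires Σ ≤ 1; here Σ = 1.203125 > 1, so no such prefix code exists.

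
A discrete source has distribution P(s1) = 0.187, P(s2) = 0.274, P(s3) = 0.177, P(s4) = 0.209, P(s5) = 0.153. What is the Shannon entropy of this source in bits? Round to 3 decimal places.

H = −Σ pᵢ log₂ pᵢ.
−0.187·log₂(0.187) = 0.4523
−0.274·log₂(0.274) = 0.5118
−0.177·log₂(0.177) = 0.4422
−0.209·log₂(0.209) = 0.4720
−0.153·log₂(0.153) = 0.4144
Sum ≈ 2.2927 → 2.293 bits.

2.293 bits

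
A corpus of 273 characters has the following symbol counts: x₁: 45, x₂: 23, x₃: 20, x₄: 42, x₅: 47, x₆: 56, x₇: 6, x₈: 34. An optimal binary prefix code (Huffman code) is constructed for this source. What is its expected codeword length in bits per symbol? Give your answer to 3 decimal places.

Probabilities are the counts divided by 273.
Repeatedly combine the two least-probable nodes; the expected code length is the sum of the merged weights.
merge 2/91 + 20/273 → 2/21
merge 23/273 + 2/21 → 7/39
merge 34/273 + 2/13 → 76/273
merge 15/91 + 47/273 → 92/273
merge 7/39 + 8/39 → 5/13
merge 76/273 + 92/273 → 8/13
merge 5/13 + 8/13 → 1
L = 2/21 + 7/39 + 76/273 + 92/273 + 5/13 + 8/13 + 1 = 263/91 ≈ 2.890 bits/symbol.

2.890 bits/symbol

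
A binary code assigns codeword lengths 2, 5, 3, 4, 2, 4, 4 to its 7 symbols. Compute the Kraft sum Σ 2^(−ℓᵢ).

0.84375

With common denominator 2^5 = 32: Σ 2^(−ℓᵢ) = 8/32 + 1/32 + 4/32 + 2/32 + 8/32 + 2/32 + 2/32 = 27/32 = 0.84375.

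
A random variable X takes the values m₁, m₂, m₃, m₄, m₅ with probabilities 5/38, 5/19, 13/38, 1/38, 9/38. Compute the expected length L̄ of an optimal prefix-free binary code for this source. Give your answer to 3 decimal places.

Repeatedly combine the two least-probable nodes; the expected code length is the sum of the merged weights.
merge 1/38 + 5/38 → 3/19
merge 3/19 + 9/38 → 15/38
merge 5/19 + 13/38 → 23/38
merge 15/38 + 23/38 → 1
L = 3/19 + 15/38 + 23/38 + 1 = 41/19 ≈ 2.158 bits/symbol.

2.158 bits/symbol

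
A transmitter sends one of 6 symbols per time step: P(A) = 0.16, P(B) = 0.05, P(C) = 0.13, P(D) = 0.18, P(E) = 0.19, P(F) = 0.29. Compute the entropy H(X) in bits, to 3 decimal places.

H = −Σ pᵢ log₂ pᵢ.
−0.16·log₂(0.16) = 0.4230
−0.05·log₂(0.05) = 0.2161
−0.13·log₂(0.13) = 0.3826
−0.18·log₂(0.18) = 0.4453
−0.19·log₂(0.19) = 0.4552
−0.29·log₂(0.29) = 0.5179
Sum ≈ 2.4402 → 2.440 bits.

2.440 bits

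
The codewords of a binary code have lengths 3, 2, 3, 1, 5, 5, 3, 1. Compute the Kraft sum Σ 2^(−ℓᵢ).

With common denominator 2^5 = 32: Σ 2^(−ℓᵢ) = 4/32 + 8/32 + 4/32 + 16/32 + 1/32 + 1/32 + 4/32 + 16/32 = 54/32 = 1.6875.

1.6875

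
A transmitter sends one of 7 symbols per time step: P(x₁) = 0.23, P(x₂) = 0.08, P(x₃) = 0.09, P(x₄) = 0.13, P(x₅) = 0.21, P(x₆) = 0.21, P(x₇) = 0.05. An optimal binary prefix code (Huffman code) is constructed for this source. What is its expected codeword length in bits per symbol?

Repeatedly combine the two least-probable nodes; the expected code length is the sum of the merged weights.
merge 1/20 + 2/25 → 13/100
merge 9/100 + 13/100 → 11/50
merge 13/100 + 21/100 → 17/50
merge 21/100 + 11/50 → 43/100
merge 23/100 + 17/50 → 57/100
merge 43/100 + 57/100 → 1
L = 13/100 + 11/50 + 17/50 + 43/100 + 57/100 + 1 = 269/100 = 2.69 bits/symbol.

2.69 bits/symbol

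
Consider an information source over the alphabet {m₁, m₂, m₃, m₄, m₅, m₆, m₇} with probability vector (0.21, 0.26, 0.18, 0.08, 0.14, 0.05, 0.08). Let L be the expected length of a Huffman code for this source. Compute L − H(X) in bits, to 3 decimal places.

Entropy H = −Σ p log₂ p ≈ 2.6196 bits.
Huffman merges: 1/20+2/25→13/100; 2/25+13/100→21/100; 7/50+9/50→8/25; 21/100+21/100→21/50; 13/50+8/25→29/50; 21/50+29/50→1. L = 133/50 ≈ 2.6600.
L − H = 2.6600 − 2.6196 = 0.040 bits.

0.040 bits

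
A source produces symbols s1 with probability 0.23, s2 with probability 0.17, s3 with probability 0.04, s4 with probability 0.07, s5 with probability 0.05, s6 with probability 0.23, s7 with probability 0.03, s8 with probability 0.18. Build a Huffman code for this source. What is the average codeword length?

2.73 bits/symbol

Repeatedly combine the two least-probable nodes; the expected code length is the sum of the merged weights.
merge 3/100 + 1/25 → 7/100
merge 1/20 + 7/100 → 3/25
merge 7/100 + 3/25 → 19/100
merge 17/100 + 9/50 → 7/20
merge 19/100 + 23/100 → 21/50
merge 23/100 + 7/20 → 29/50
merge 21/50 + 29/50 → 1
L = 7/100 + 3/25 + 19/100 + 7/20 + 21/50 + 29/50 + 1 = 273/100 = 2.73 bits/symbol.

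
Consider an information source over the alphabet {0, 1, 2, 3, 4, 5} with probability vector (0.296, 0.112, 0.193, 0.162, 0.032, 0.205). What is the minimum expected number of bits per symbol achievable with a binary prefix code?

2.45 bits/symbol

Repeatedly combine the two least-probable nodes; the expected code length is the sum of the merged weights.
merge 4/125 + 14/125 → 18/125
merge 18/125 + 81/500 → 153/500
merge 193/1000 + 41/200 → 199/500
merge 37/125 + 153/500 → 301/500
merge 199/500 + 301/500 → 1
L = 18/125 + 153/500 + 199/500 + 301/500 + 1 = 49/20 = 2.45 bits/symbol.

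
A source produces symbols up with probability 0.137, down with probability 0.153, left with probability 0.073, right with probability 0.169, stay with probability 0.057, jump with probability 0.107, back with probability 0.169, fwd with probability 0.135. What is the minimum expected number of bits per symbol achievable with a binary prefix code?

Repeatedly combine the two least-probable nodes; the expected code length is the sum of the merged weights.
merge 57/1000 + 73/1000 → 13/100
merge 107/1000 + 13/100 → 237/1000
merge 27/200 + 137/1000 → 34/125
merge 153/1000 + 169/1000 → 161/500
merge 169/1000 + 237/1000 → 203/500
merge 34/125 + 161/500 → 297/500
merge 203/500 + 297/500 → 1
L = 13/100 + 237/1000 + 34/125 + 161/500 + 203/500 + 297/500 + 1 = 2961/1000 = 2.961 bits/symbol.

2.961 bits/symbol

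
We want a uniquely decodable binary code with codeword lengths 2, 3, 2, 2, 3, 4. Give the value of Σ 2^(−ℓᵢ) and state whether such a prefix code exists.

With common denominator 2^4 = 16: Σ 2^(−ℓᵢ) = 4/16 + 2/16 + 4/16 + 4/16 + 2/16 + 1/16 = 17/16 = 1.0625.
Kraft's inequality requires Σ ≤ 1; here Σ = 1.0625 > 1, so no such prefix code exists.

1.0625; no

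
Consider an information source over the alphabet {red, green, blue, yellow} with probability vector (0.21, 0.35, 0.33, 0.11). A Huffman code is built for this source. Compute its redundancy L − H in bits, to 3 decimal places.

Entropy H = −Σ p log₂ p ≈ 1.8810 bits.
Huffman merges: 11/100+21/100→8/25; 8/25+33/100→13/20; 7/20+13/20→1. L = 197/100 ≈ 1.9700.
L − H = 1.9700 − 1.8810 = 0.089 bits.

0.089 bits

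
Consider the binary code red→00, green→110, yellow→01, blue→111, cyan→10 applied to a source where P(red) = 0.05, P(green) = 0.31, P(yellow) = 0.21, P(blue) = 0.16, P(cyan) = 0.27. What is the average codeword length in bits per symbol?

L̄ = Σ pᵢ·ℓᵢ = 0.05·2 + 0.31·3 + 0.21·2 + 0.16·3 + 0.27·2 = 2.47 bits/symbol.

2.47 bits/symbol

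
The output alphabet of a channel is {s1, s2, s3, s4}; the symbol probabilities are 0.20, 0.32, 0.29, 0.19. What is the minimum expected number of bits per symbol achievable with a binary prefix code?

2 bits/symbol

Repeatedly combine the two least-probable nodes; the expected code length is the sum of the merged weights.
merge 19/100 + 1/5 → 39/100
merge 29/100 + 8/25 → 61/100
merge 39/100 + 61/100 → 1
L = 39/100 + 61/100 + 1 = 2 bits/symbol.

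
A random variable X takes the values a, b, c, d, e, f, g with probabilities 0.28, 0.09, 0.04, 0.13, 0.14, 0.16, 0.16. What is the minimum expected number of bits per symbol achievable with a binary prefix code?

2.69 bits/symbol

Repeatedly combine the two least-probable nodes; the expected code length is the sum of the merged weights.
merge 1/25 + 9/100 → 13/100
merge 13/100 + 13/100 → 13/50
merge 7/50 + 4/25 → 3/10
merge 4/25 + 13/50 → 21/50
merge 7/25 + 3/10 → 29/50
merge 21/50 + 29/50 → 1
L = 13/100 + 13/50 + 3/10 + 21/50 + 29/50 + 1 = 269/100 = 2.69 bits/symbol.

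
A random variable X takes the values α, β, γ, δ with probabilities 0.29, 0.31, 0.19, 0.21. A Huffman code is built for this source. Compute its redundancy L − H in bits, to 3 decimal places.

0.030 bits

Entropy H = −Σ p log₂ p ≈ 1.9697 bits.
Huffman merges: 19/100+21/100→2/5; 29/100+31/100→3/5; 2/5+3/5→1. L = 2 ≈ 2.0000.
L − H = 2.0000 − 1.9697 = 0.030 bits.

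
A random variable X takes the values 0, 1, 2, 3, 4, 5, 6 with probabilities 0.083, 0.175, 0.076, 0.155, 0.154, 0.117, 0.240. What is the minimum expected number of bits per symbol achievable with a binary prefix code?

Repeatedly combine the two least-probable nodes; the expected code length is the sum of the merged weights.
merge 19/250 + 83/1000 → 159/1000
merge 117/1000 + 77/500 → 271/1000
merge 31/200 + 159/1000 → 157/500
merge 7/40 + 6/25 → 83/200
merge 271/1000 + 157/500 → 117/200
merge 83/200 + 117/200 → 1
L = 159/1000 + 271/1000 + 157/500 + 83/200 + 117/200 + 1 = 343/125 = 2.744 bits/symbol.

2.744 bits/symbol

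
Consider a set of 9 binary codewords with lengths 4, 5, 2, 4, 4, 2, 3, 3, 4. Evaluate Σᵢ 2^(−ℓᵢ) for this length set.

1.03125

With common denominator 2^5 = 32: Σ 2^(−ℓᵢ) = 2/32 + 1/32 + 8/32 + 2/32 + 2/32 + 8/32 + 4/32 + 4/32 + 2/32 = 33/32 = 1.03125.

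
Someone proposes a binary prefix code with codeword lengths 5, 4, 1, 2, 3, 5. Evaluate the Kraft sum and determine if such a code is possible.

1; yes

With common denominator 2^5 = 32: Σ 2^(−ℓᵢ) = 1/32 + 2/32 + 16/32 + 8/32 + 4/32 + 1/32 = 32/32 = 1.
Kraft's inequality requires Σ ≤ 1; here Σ = 1 ≤ 1, so such a prefix code exists.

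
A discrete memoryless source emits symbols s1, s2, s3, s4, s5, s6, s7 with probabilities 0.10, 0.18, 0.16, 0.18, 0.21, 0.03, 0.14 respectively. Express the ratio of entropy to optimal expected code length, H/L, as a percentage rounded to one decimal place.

97.4%

Entropy H = −Σ p log₂ p ≈ 2.6675 bits.
Huffman merges: 3/100+1/10→13/100; 13/100+7/50→27/100; 4/25+9/50→17/50; 9/50+21/100→39/100; 27/100+17/50→61/100; 39/100+61/100→1. L = 137/50 ≈ 2.7400.
Efficiency = H/L = 2.6675/2.7400 = 97.4%.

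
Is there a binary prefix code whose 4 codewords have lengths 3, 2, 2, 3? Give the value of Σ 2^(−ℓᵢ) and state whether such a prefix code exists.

0.75; yes

With common denominator 2^3 = 8: Σ 2^(−ℓᵢ) = 1/8 + 2/8 + 2/8 + 1/8 = 6/8 = 0.75.
Kraft's inequality requires Σ ≤ 1; here Σ = 0.75 ≤ 1, so such a prefix code exists.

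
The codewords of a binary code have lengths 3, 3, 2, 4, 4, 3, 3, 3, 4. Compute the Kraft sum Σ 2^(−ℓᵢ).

1.0625

With common denominator 2^4 = 16: Σ 2^(−ℓᵢ) = 2/16 + 2/16 + 4/16 + 1/16 + 1/16 + 2/16 + 2/16 + 2/16 + 1/16 = 17/16 = 1.0625.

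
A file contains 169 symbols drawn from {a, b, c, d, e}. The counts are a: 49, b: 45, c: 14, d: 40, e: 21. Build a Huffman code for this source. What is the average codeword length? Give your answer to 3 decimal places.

2.207 bits/symbol

Probabilities are the counts divided by 169.
Repeatedly combine the two least-probable nodes; the expected code length is the sum of the merged weights.
merge 14/169 + 21/169 → 35/169
merge 35/169 + 40/169 → 75/169
merge 45/169 + 49/169 → 94/169
merge 75/169 + 94/169 → 1
L = 35/169 + 75/169 + 94/169 + 1 = 373/169 ≈ 2.207 bits/symbol.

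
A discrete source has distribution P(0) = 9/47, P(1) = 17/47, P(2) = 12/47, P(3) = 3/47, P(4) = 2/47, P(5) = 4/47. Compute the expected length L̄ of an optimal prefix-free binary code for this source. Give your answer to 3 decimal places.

Repeatedly combine the two least-probable nodes; the expected code length is the sum of the merged weights.
merge 2/47 + 3/47 → 5/47
merge 4/47 + 5/47 → 9/47
merge 9/47 + 9/47 → 18/47
merge 12/47 + 17/47 → 29/47
merge 18/47 + 29/47 → 1
L = 5/47 + 9/47 + 18/47 + 29/47 + 1 = 108/47 ≈ 2.298 bits/symbol.

2.298 bits/symbol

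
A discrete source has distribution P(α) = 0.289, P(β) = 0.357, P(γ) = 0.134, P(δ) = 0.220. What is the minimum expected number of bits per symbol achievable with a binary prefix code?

1.997 bits/symbol

Repeatedly combine the two least-probable nodes; the expected code length is the sum of the merged weights.
merge 67/500 + 11/50 → 177/500
merge 289/1000 + 177/500 → 643/1000
merge 357/1000 + 643/1000 → 1
L = 177/500 + 643/1000 + 1 = 1997/1000 = 1.997 bits/symbol.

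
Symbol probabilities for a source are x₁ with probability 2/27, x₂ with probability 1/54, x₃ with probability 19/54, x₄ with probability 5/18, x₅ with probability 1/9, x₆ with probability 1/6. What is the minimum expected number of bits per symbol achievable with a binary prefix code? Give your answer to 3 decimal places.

Repeatedly combine the two least-probable nodes; the expected code length is the sum of the merged weights.
merge 1/54 + 2/27 → 5/54
merge 5/54 + 1/9 → 11/54
merge 1/6 + 11/54 → 10/27
merge 5/18 + 19/54 → 17/27
merge 10/27 + 17/27 → 1
L = 5/54 + 11/54 + 10/27 + 17/27 + 1 = 62/27 ≈ 2.296 bits/symbol.

2.296 bits/symbol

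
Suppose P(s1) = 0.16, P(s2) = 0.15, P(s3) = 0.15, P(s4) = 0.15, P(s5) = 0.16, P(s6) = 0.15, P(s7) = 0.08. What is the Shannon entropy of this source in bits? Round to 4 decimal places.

2.7797 bits

H = −Σ pᵢ log₂ pᵢ.
−0.16·log₂(0.16) = 0.4230
−0.15·log₂(0.15) = 0.4105
−0.15·log₂(0.15) = 0.4105
−0.15·log₂(0.15) = 0.4105
−0.16·log₂(0.16) = 0.4230
−0.15·log₂(0.15) = 0.4105
−0.08·log₂(0.08) = 0.2915
Sum ≈ 2.7797 → 2.7797 bits.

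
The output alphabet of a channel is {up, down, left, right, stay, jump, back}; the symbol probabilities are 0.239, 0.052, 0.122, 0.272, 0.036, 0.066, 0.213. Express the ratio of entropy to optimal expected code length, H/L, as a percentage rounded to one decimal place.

Entropy H = −Σ p log₂ p ≈ 2.5032 bits.
Huffman merges: 9/250+13/250→11/125; 33/500+11/125→77/500; 61/500+77/500→69/250; 213/1000+239/1000→113/250; 34/125+69/250→137/250; 113/250+137/250→1. L = 1259/500 ≈ 2.5180.
Efficiency = H/L = 2.5032/2.5180 = 99.4%.

99.4%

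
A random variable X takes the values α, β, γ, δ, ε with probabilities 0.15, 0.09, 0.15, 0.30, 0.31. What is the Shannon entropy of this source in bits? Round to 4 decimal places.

H = −Σ pᵢ log₂ pᵢ.
−0.15·log₂(0.15) = 0.4105
−0.09·log₂(0.09) = 0.3127
−0.15·log₂(0.15) = 0.4105
−0.30·log₂(0.30) = 0.5211
−0.31·log₂(0.31) = 0.5238
Sum ≈ 2.1786 → 2.1786 bits.

2.1786 bits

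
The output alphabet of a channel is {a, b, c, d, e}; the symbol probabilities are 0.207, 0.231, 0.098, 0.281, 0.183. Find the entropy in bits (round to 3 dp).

H = −Σ pᵢ log₂ pᵢ.
−0.207·log₂(0.207) = 0.4704
−0.231·log₂(0.231) = 0.4883
−0.098·log₂(0.098) = 0.3284
−0.281·log₂(0.281) = 0.5146
−0.183·log₂(0.183) = 0.4484
Sum ≈ 2.2501 → 2.250 bits.

2.250 bits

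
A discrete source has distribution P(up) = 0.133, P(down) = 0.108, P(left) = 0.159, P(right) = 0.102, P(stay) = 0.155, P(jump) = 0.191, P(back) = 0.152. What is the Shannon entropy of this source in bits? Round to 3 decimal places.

2.778 bits

H = −Σ pᵢ log₂ pᵢ.
−0.133·log₂(0.133) = 0.3871
−0.108·log₂(0.108) = 0.3468
−0.159·log₂(0.159) = 0.4218
−0.102·log₂(0.102) = 0.3359
−0.155·log₂(0.155) = 0.4169
−0.191·log₂(0.191) = 0.4562
−0.152·log₂(0.152) = 0.4131
Sum ≈ 2.7778 → 2.778 bits.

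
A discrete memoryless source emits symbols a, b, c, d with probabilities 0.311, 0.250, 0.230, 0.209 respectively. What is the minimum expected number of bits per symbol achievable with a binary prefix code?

2 bits/symbol

Repeatedly combine the two least-probable nodes; the expected code length is the sum of the merged weights.
merge 209/1000 + 23/100 → 439/1000
merge 1/4 + 311/1000 → 561/1000
merge 439/1000 + 561/1000 → 1
L = 439/1000 + 561/1000 + 1 = 2 bits/symbol.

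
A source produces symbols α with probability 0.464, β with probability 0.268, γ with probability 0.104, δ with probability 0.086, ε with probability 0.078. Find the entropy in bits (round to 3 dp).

1.954 bits

H = −Σ pᵢ log₂ pᵢ.
−0.464·log₂(0.464) = 0.5140
−0.268·log₂(0.268) = 0.5091
−0.104·log₂(0.104) = 0.3396
−0.086·log₂(0.086) = 0.3044
−0.078·log₂(0.078) = 0.2871
Sum ≈ 1.9542 → 1.954 bits.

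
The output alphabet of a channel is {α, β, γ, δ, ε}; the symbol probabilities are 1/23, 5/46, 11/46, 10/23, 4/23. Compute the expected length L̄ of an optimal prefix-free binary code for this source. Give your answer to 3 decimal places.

2.043 bits/symbol

Repeatedly combine the two least-probable nodes; the expected code length is the sum of the merged weights.
merge 1/23 + 5/46 → 7/46
merge 7/46 + 4/23 → 15/46
merge 11/46 + 15/46 → 13/23
merge 10/23 + 13/23 → 1
L = 7/46 + 15/46 + 13/23 + 1 = 47/23 ≈ 2.043 bits/symbol.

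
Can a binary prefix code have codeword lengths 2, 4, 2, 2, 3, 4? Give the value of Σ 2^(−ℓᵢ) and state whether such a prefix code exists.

1; yes

With common denominator 2^4 = 16: Σ 2^(−ℓᵢ) = 4/16 + 1/16 + 4/16 + 4/16 + 2/16 + 1/16 = 16/16 = 1.
Kraft's inequality requires Σ ≤ 1; here Σ = 1 ≤ 1, so such a prefix code exists.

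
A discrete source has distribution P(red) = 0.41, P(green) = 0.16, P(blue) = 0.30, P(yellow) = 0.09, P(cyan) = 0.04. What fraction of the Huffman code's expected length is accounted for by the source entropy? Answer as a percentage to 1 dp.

98.0%

Entropy H = −Σ p log₂ p ≈ 1.9699 bits.
Huffman merges: 1/25+9/100→13/100; 13/100+4/25→29/100; 29/100+3/10→59/100; 41/100+59/100→1. L = 201/100 ≈ 2.0100.
Efficiency = H/L = 1.9699/2.0100 = 98.0%.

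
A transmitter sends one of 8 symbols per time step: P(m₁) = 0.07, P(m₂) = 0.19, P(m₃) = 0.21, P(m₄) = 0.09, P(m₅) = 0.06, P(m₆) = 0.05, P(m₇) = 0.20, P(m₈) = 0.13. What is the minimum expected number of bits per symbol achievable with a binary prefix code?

Repeatedly combine the two least-probable nodes; the expected code length is the sum of the merged weights.
merge 1/20 + 3/50 → 11/100
merge 7/100 + 9/100 → 4/25
merge 11/100 + 13/100 → 6/25
merge 4/25 + 19/100 → 7/20
merge 1/5 + 21/100 → 41/100
merge 6/25 + 7/20 → 59/100
merge 41/100 + 59/100 → 1
L = 11/100 + 4/25 + 6/25 + 7/20 + 41/100 + 59/100 + 1 = 143/50 = 2.86 bits/symbol.

2.86 bits/symbol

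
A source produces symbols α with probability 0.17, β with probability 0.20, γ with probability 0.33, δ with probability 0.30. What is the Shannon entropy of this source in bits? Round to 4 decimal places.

H = −Σ pᵢ log₂ pᵢ.
−0.17·log₂(0.17) = 0.4346
−0.20·log₂(0.20) = 0.4644
−0.33·log₂(0.33) = 0.5278
−0.30·log₂(0.30) = 0.5211
Sum ≈ 1.9479 → 1.9479 bits.

1.9479 bits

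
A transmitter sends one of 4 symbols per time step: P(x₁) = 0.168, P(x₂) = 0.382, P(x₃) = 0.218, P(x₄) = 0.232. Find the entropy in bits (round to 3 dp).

1.931 bits

H = −Σ pᵢ log₂ pᵢ.
−0.168·log₂(0.168) = 0.4323
−0.382·log₂(0.382) = 0.5304
−0.218·log₂(0.218) = 0.4791
−0.232·log₂(0.232) = 0.4890
Sum ≈ 1.9308 → 1.931 bits.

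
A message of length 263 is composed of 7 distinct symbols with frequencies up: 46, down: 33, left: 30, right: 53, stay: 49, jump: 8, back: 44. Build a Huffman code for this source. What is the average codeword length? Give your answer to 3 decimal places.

2.757 bits/symbol

Probabilities are the counts divided by 263.
Repeatedly combine the two least-probable nodes; the expected code length is the sum of the merged weights.
merge 8/263 + 30/263 → 38/263
merge 33/263 + 38/263 → 71/263
merge 44/263 + 46/263 → 90/263
merge 49/263 + 53/263 → 102/263
merge 71/263 + 90/263 → 161/263
merge 102/263 + 161/263 → 1
L = 38/263 + 71/263 + 90/263 + 102/263 + 161/263 + 1 = 725/263 ≈ 2.757 bits/symbol.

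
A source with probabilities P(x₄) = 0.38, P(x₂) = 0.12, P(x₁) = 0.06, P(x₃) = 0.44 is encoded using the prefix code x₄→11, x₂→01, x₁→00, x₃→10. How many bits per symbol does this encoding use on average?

2 bits/symbol

L̄ = Σ pᵢ·ℓᵢ = 0.38·2 + 0.12·2 + 0.06·2 + 0.44·2 = 2 bits/symbol.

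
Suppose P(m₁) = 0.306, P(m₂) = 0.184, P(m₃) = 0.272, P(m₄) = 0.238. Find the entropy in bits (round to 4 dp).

1.9759 bits

H = −Σ pᵢ log₂ pᵢ.
−0.306·log₂(0.306) = 0.5228
−0.184·log₂(0.184) = 0.4494
−0.272·log₂(0.272) = 0.5109
−0.238·log₂(0.238) = 0.4929
Sum ≈ 1.9759 → 1.9759 bits.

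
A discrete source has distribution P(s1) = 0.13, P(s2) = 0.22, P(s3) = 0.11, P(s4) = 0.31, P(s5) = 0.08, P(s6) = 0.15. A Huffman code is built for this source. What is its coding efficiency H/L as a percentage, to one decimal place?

98.8%

Entropy H = −Σ p log₂ p ≈ 2.4394 bits.
Huffman merges: 2/25+11/100→19/100; 13/100+3/20→7/25; 19/100+11/50→41/100; 7/25+31/100→59/100; 41/100+59/100→1. L = 247/100 ≈ 2.4700.
Efficiency = H/L = 2.4394/2.4700 = 98.8%.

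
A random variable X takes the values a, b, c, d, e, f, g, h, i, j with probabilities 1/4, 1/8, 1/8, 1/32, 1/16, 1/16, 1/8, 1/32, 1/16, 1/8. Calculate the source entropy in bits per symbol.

Each probability is a power of 1/2, so log₂(1/p) is an integer.
H = Σ p·log₂(1/p) = 1/4·2 + 1/8·3 + 1/8·3 + 1/32·5 + 1/16·4 + 1/16·4 + 1/8·3 + 1/32·5 + 1/16·4 + 1/8·3 = 3.0625 bits.

3.0625 bits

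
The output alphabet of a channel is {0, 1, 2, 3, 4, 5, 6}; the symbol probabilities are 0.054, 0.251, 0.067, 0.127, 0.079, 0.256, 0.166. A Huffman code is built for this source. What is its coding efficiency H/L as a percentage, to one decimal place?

Entropy H = −Σ p log₂ p ≈ 2.5899 bits.
Huffman merges: 27/500+67/1000→121/1000; 79/1000+121/1000→1/5; 127/1000+83/500→293/1000; 1/5+251/1000→451/1000; 32/125+293/1000→549/1000; 451/1000+549/1000→1. L = 1307/500 ≈ 2.6140.
Efficiency = H/L = 2.5899/2.6140 = 99.1%.

99.1%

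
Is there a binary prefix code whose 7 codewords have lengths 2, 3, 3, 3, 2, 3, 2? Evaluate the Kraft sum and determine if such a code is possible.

With common denominator 2^3 = 8: Σ 2^(−ℓᵢ) = 2/8 + 1/8 + 1/8 + 1/8 + 2/8 + 1/8 + 2/8 = 10/8 = 1.25.
Kraft's inequality requires Σ ≤ 1; here Σ = 1.25 > 1, so no such prefix code exists.

1.25; no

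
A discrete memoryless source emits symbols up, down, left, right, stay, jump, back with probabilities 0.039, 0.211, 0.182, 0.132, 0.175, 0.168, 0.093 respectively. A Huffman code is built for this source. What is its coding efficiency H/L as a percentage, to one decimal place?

Entropy H = −Σ p log₂ p ≈ 2.6802 bits.
Huffman merges: 39/1000+93/1000→33/250; 33/250+33/250→33/125; 21/125+7/40→343/1000; 91/500+211/1000→393/1000; 33/125+343/1000→607/1000; 393/1000+607/1000→1. L = 2739/1000 ≈ 2.7390.
Efficiency = H/L = 2.6802/2.7390 = 97.9%.

97.9%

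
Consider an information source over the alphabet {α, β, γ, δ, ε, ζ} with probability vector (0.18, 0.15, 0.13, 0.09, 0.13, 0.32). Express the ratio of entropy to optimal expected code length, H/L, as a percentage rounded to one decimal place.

98.4%

Entropy H = −Σ p log₂ p ≈ 2.4598 bits.
Huffman merges: 9/100+13/100→11/50; 13/100+3/20→7/25; 9/50+11/50→2/5; 7/25+8/25→3/5; 2/5+3/5→1. L = 5/2 ≈ 2.5000.
Efficiency = H/L = 2.4598/2.5000 = 98.4%.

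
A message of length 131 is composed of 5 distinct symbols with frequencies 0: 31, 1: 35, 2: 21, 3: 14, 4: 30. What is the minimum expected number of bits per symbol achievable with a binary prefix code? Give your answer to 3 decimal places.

Probabilities are the counts divided by 131.
Repeatedly combine the two least-probable nodes; the expected code length is the sum of the merged weights.
merge 14/131 + 21/131 → 35/131
merge 30/131 + 31/131 → 61/131
merge 35/131 + 35/131 → 70/131
merge 61/131 + 70/131 → 1
L = 35/131 + 61/131 + 70/131 + 1 = 297/131 ≈ 2.267 bits/symbol.

2.267 bits/symbol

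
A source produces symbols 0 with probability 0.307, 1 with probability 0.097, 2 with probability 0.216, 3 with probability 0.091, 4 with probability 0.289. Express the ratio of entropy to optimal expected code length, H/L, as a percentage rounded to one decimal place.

Entropy H = −Σ p log₂ p ≈ 2.1593 bits.
Huffman merges: 91/1000+97/1000→47/250; 47/250+27/125→101/250; 289/1000+307/1000→149/250; 101/250+149/250→1. L = 547/250 ≈ 2.1880.
Efficiency = H/L = 2.1593/2.1880 = 98.7%.

98.7%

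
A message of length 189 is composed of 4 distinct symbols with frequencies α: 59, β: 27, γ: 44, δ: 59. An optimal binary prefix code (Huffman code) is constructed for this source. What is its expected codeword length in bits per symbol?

2 bits/symbol

Probabilities are the counts divided by 189.
Repeatedly combine the two least-probable nodes; the expected code length is the sum of the merged weights.
merge 1/7 + 44/189 → 71/189
merge 59/189 + 59/189 → 118/189
merge 71/189 + 118/189 → 1
L = 71/189 + 118/189 + 1 = 2 bits/symbol.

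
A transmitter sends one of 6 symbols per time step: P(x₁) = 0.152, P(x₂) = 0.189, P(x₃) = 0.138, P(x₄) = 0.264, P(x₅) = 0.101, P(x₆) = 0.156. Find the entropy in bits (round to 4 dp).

2.5211 bits

H = −Σ pᵢ log₂ pᵢ.
−0.152·log₂(0.152) = 0.4131
−0.189·log₂(0.189) = 0.4543
−0.138·log₂(0.138) = 0.3943
−0.264·log₂(0.264) = 0.5072
−0.101·log₂(0.101) = 0.3341
−0.156·log₂(0.156) = 0.4181
Sum ≈ 2.5211 → 2.5211 bits.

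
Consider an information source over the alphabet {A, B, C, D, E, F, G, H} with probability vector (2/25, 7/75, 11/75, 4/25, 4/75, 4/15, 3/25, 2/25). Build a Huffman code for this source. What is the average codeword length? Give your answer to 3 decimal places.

2.867 bits/symbol

Repeatedly combine the two least-probable nodes; the expected code length is the sum of the merged weights.
merge 4/75 + 2/25 → 2/15
merge 2/25 + 7/75 → 13/75
merge 3/25 + 2/15 → 19/75
merge 11/75 + 4/25 → 23/75
merge 13/75 + 19/75 → 32/75
merge 4/15 + 23/75 → 43/75
merge 32/75 + 43/75 → 1
L = 2/15 + 13/75 + 19/75 + 23/75 + 32/75 + 43/75 + 1 = 43/15 ≈ 2.867 bits/symbol.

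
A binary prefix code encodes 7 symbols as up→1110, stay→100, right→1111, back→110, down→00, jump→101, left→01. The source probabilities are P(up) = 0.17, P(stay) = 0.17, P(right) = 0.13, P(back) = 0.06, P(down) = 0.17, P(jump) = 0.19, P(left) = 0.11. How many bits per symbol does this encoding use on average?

3.02 bits/symbol

L̄ = Σ pᵢ·ℓᵢ = 0.17·4 + 0.17·3 + 0.13·4 + 0.06·3 + 0.17·2 + 0.19·3 + 0.11·2 = 3.02 bits/symbol.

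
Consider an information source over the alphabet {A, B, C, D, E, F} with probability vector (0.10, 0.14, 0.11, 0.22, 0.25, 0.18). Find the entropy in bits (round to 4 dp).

2.5055 bits

H = −Σ pᵢ log₂ pᵢ.
−0.10·log₂(0.10) = 0.3322
−0.14·log₂(0.14) = 0.3971
−0.11·log₂(0.11) = 0.3503
−0.22·log₂(0.22) = 0.4806
−0.25·log₂(0.25) = 0.5000
−0.18·log₂(0.18) = 0.4453
Sum ≈ 2.5055 → 2.5055 bits.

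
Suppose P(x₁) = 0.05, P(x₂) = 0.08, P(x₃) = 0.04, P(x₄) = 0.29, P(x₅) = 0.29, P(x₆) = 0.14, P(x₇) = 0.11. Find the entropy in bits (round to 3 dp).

2.477 bits

H = −Σ pᵢ log₂ pᵢ.
−0.05·log₂(0.05) = 0.2161
−0.08·log₂(0.08) = 0.2915
−0.04·log₂(0.04) = 0.1858
−0.29·log₂(0.29) = 0.5179
−0.29·log₂(0.29) = 0.5179
−0.14·log₂(0.14) = 0.3971
−0.11·log₂(0.11) = 0.3503
Sum ≈ 2.4766 → 2.477 bits.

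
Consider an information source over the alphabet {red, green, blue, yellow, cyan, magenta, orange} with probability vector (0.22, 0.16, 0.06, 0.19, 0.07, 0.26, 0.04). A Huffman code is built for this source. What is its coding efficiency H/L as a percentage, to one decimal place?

98.5%

Entropy H = −Σ p log₂ p ≈ 2.5619 bits.
Huffman merges: 1/25+3/50→1/10; 7/100+1/10→17/100; 4/25+17/100→33/100; 19/100+11/50→41/100; 13/50+33/100→59/100; 41/100+59/100→1. L = 13/5 ≈ 2.6000.
Efficiency = H/L = 2.5619/2.6000 = 98.5%.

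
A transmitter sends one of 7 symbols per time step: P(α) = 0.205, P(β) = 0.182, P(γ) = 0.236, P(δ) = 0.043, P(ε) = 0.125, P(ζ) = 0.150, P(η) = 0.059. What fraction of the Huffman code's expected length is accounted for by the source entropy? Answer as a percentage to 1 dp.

98.8%

Entropy H = −Σ p log₂ p ≈ 2.6293 bits.
Huffman merges: 43/1000+59/1000→51/500; 51/500+1/8→227/1000; 3/20+91/500→83/250; 41/200+227/1000→54/125; 59/250+83/250→71/125; 54/125+71/125→1. L = 2661/1000 ≈ 2.6610.
Efficiency = H/L = 2.6293/2.6610 = 98.8%.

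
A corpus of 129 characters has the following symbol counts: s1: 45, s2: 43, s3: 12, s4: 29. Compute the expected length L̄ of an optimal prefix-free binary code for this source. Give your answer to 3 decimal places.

Probabilities are the counts divided by 129.
Repeatedly combine the two least-probable nodes; the expected code length is the sum of the merged weights.
merge 4/43 + 29/129 → 41/129
merge 41/129 + 1/3 → 28/43
merge 15/43 + 28/43 → 1
L = 41/129 + 28/43 + 1 = 254/129 ≈ 1.969 bits/symbol.

1.969 bits/symbol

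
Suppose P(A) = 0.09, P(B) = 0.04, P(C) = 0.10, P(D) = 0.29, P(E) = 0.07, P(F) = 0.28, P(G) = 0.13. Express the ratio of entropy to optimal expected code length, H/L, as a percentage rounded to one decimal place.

99.0%

Entropy H = −Σ p log₂ p ≈ 2.5139 bits.
Huffman merges: 1/25+7/100→11/100; 9/100+1/10→19/100; 11/100+13/100→6/25; 19/100+6/25→43/100; 7/25+29/100→57/100; 43/100+57/100→1. L = 127/50 ≈ 2.5400.
Efficiency = H/L = 2.5139/2.5400 = 99.0%.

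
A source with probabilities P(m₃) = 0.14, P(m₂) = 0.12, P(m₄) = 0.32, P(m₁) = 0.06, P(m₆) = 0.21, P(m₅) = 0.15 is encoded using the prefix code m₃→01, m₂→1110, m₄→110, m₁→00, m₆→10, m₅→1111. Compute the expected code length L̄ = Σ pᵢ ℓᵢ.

L̄ = Σ pᵢ·ℓᵢ = 0.14·2 + 0.12·4 + 0.32·3 + 0.06·2 + 0.21·2 + 0.15·4 = 2.86 bits/symbol.

2.86 bits/symbol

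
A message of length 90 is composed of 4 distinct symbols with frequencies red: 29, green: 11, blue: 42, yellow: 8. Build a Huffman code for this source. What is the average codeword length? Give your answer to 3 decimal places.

1.744 bits/symbol

Probabilities are the counts divided by 90.
Repeatedly combine the two least-probable nodes; the expected code length is the sum of the merged weights.
merge 4/45 + 11/90 → 19/90
merge 19/90 + 29/90 → 8/15
merge 7/15 + 8/15 → 1
L = 19/90 + 8/15 + 1 = 157/90 ≈ 1.744 bits/symbol.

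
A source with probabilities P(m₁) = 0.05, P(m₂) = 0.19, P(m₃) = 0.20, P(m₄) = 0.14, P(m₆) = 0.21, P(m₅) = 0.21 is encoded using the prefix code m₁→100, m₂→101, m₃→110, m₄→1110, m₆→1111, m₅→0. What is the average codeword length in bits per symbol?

L̄ = Σ pᵢ·ℓᵢ = 0.05·3 + 0.19·3 + 0.20·3 + 0.14·4 + 0.21·4 + 0.21·1 = 2.93 bits/symbol.

2.93 bits/symbol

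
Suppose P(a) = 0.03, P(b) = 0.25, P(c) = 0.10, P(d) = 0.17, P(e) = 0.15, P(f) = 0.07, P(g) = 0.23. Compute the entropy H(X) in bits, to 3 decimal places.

H = −Σ pᵢ log₂ pᵢ.
−0.03·log₂(0.03) = 0.1518
−0.25·log₂(0.25) = 0.5000
−0.10·log₂(0.10) = 0.3322
−0.17·log₂(0.17) = 0.4346
−0.15·log₂(0.15) = 0.4105
−0.07·log₂(0.07) = 0.2686
−0.23·log₂(0.23) = 0.4877
Sum ≈ 2.5853 → 2.585 bits.

2.585 bits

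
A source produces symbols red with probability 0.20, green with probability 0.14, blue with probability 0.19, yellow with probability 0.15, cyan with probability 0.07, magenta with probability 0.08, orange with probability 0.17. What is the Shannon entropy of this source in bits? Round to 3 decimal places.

2.722 bits

H = −Σ pᵢ log₂ pᵢ.
−0.20·log₂(0.20) = 0.4644
−0.14·log₂(0.14) = 0.3971
−0.19·log₂(0.19) = 0.4552
−0.15·log₂(0.15) = 0.4105
−0.07·log₂(0.07) = 0.2686
−0.08·log₂(0.08) = 0.2915
−0.17·log₂(0.17) = 0.4346
Sum ≈ 2.7219 → 2.722 bits.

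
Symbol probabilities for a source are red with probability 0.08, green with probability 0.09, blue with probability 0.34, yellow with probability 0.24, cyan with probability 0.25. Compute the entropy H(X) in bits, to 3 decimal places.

2.127 bits

H = −Σ pᵢ log₂ pᵢ.
−0.08·log₂(0.08) = 0.2915
−0.09·log₂(0.09) = 0.3127
−0.34·log₂(0.34) = 0.5292
−0.24·log₂(0.24) = 0.4941
−0.25·log₂(0.25) = 0.5000
Sum ≈ 2.1275 → 2.127 bits.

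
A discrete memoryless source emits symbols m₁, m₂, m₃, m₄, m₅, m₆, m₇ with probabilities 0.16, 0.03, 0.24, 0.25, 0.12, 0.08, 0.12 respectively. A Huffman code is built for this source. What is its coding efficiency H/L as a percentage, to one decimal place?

Entropy H = −Σ p log₂ p ≈ 2.5946 bits.
Huffman merges: 3/100+2/25→11/100; 11/100+3/25→23/100; 3/25+4/25→7/25; 23/100+6/25→47/100; 1/4+7/25→53/100; 47/100+53/100→1. L = 131/50 ≈ 2.6200.
Efficiency = H/L = 2.5946/2.6200 = 99.0%.

99.0%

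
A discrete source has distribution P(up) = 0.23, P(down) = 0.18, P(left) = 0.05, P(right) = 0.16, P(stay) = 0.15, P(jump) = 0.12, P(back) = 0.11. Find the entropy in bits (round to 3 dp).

H = −Σ pᵢ log₂ pᵢ.
−0.23·log₂(0.23) = 0.4877
−0.18·log₂(0.18) = 0.4453
−0.05·log₂(0.05) = 0.2161
−0.16·log₂(0.16) = 0.4230
−0.15·log₂(0.15) = 0.4105
−0.12·log₂(0.12) = 0.3671
−0.11·log₂(0.11) = 0.3503
Sum ≈ 2.7000 → 2.700 bits.

2.700 bits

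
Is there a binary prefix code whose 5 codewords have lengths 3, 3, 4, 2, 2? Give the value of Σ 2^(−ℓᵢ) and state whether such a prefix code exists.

0.8125; yes

With common denominator 2^4 = 16: Σ 2^(−ℓᵢ) = 2/16 + 2/16 + 1/16 + 4/16 + 4/16 = 13/16 = 0.8125.
Kraft's inequality requires Σ ≤ 1; here Σ = 0.8125 ≤ 1, so such a prefix code exists.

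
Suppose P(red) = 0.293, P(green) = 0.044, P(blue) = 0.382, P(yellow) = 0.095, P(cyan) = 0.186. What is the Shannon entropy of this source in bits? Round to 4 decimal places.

2.0215 bits

H = −Σ pᵢ log₂ pᵢ.
−0.293·log₂(0.293) = 0.5189
−0.044·log₂(0.044) = 0.1983
−0.382·log₂(0.382) = 0.5304
−0.095·log₂(0.095) = 0.3226
−0.186·log₂(0.186) = 0.4514
Sum ≈ 2.0215 → 2.0215 bits.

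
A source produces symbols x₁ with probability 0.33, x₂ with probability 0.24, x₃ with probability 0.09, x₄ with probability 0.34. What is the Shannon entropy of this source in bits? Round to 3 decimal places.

1.864 bits

H = −Σ pᵢ log₂ pᵢ.
−0.33·log₂(0.33) = 0.5278
−0.24·log₂(0.24) = 0.4941
−0.09·log₂(0.09) = 0.3127
−0.34·log₂(0.34) = 0.5292
Sum ≈ 1.8638 → 1.864 bits.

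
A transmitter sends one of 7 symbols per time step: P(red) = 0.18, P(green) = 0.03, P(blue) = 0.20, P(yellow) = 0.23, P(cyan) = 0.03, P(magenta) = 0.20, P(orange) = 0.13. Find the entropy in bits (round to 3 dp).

H = −Σ pᵢ log₂ pᵢ.
−0.18·log₂(0.18) = 0.4453
−0.03·log₂(0.03) = 0.1518
−0.20·log₂(0.20) = 0.4644
−0.23·log₂(0.23) = 0.4877
−0.03·log₂(0.03) = 0.1518
−0.20·log₂(0.20) = 0.4644
−0.13·log₂(0.13) = 0.3826
Sum ≈ 2.5479 → 2.548 bits.

2.548 bits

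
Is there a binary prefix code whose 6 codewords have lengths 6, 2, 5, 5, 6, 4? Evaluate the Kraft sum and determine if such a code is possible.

With common denominator 2^6 = 64: Σ 2^(−ℓᵢ) = 1/64 + 16/64 + 2/64 + 2/64 + 1/64 + 4/64 = 26/64 = 0.40625.
Kraft's inequality requires Σ ≤ 1; here Σ = 0.40625 ≤ 1, so such a prefix code exists.

0.40625; yes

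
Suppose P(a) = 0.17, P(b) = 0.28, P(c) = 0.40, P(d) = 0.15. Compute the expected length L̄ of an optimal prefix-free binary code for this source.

Repeatedly combine the two least-probable nodes; the expected code length is the sum of the merged weights.
merge 3/20 + 17/100 → 8/25
merge 7/25 + 8/25 → 3/5
merge 2/5 + 3/5 → 1
L = 8/25 + 3/5 + 1 = 48/25 = 1.92 bits/symbol.

1.92 bits/symbol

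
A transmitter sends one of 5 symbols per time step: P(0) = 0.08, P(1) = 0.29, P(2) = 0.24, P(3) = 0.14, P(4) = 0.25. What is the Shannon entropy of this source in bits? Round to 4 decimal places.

H = −Σ pᵢ log₂ pᵢ.
−0.08·log₂(0.08) = 0.2915
−0.29·log₂(0.29) = 0.5179
−0.24·log₂(0.24) = 0.4941
−0.14·log₂(0.14) = 0.3971
−0.25·log₂(0.25) = 0.5000
Sum ≈ 2.2007 → 2.2007 bits.

2.2007 bits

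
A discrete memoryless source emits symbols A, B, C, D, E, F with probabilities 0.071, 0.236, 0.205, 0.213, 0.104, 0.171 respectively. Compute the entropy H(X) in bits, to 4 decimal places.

2.4818 bits

H = −Σ pᵢ log₂ pᵢ.
−0.071·log₂(0.071) = 0.2709
−0.236·log₂(0.236) = 0.4916
−0.205·log₂(0.205) = 0.4687
−0.213·log₂(0.213) = 0.4752
−0.104·log₂(0.104) = 0.3396
−0.171·log₂(0.171) = 0.4357
Sum ≈ 2.4818 → 2.4818 bits.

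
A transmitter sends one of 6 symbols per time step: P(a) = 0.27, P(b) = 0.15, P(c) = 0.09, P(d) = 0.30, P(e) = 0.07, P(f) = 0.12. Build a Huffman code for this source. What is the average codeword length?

2.43 bits/symbol

Repeatedly combine the two least-probable nodes; the expected code length is the sum of the merged weights.
merge 7/100 + 9/100 → 4/25
merge 3/25 + 3/20 → 27/100
merge 4/25 + 27/100 → 43/100
merge 27/100 + 3/10 → 57/100
merge 43/100 + 57/100 → 1
L = 4/25 + 27/100 + 43/100 + 57/100 + 1 = 243/100 = 2.43 bits/symbol.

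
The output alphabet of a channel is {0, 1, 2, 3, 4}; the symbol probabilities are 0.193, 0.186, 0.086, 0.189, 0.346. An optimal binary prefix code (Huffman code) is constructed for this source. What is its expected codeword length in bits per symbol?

2.272 bits/symbol

Repeatedly combine the two least-probable nodes; the expected code length is the sum of the merged weights.
merge 43/500 + 93/500 → 34/125
merge 189/1000 + 193/1000 → 191/500
merge 34/125 + 173/500 → 309/500
merge 191/500 + 309/500 → 1
L = 34/125 + 191/500 + 309/500 + 1 = 284/125 = 2.272 bits/symbol.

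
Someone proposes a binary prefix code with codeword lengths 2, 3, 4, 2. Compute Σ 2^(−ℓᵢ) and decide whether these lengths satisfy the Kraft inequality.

With common denominator 2^4 = 16: Σ 2^(−ℓᵢ) = 4/16 + 2/16 + 1/16 + 4/16 = 11/16 = 0.6875.
Kraft's inequality requires Σ ≤ 1; here Σ = 0.6875 ≤ 1, so such a prefix code exists.

0.6875; yes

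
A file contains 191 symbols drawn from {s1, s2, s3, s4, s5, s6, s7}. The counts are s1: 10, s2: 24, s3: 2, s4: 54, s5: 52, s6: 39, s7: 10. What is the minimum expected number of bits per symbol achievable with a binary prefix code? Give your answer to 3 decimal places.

Probabilities are the counts divided by 191.
Repeatedly combine the two least-probable nodes; the expected code length is the sum of the merged weights.
merge 2/191 + 10/191 → 12/191
merge 10/191 + 12/191 → 22/191
merge 22/191 + 24/191 → 46/191
merge 39/191 + 46/191 → 85/191
merge 52/191 + 54/191 → 106/191
merge 85/191 + 106/191 → 1
L = 12/191 + 22/191 + 46/191 + 85/191 + 106/191 + 1 = 462/191 ≈ 2.419 bits/symbol.

2.419 bits/symbol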